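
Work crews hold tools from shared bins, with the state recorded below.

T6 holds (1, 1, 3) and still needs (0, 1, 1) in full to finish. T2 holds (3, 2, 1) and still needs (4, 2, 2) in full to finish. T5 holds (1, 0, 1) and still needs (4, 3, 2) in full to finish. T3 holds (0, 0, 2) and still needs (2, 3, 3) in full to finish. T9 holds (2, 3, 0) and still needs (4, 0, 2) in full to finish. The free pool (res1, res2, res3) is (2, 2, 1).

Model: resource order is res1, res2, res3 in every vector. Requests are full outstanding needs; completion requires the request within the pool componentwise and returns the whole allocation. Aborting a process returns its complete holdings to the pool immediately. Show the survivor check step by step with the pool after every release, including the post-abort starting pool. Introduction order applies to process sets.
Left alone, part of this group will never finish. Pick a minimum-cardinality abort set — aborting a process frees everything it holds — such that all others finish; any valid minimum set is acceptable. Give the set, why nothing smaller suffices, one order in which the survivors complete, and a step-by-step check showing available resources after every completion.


Minimum abort set: T5.
Key observation: the deadlocked T2 becomes finishable only because T5 released (1, 0, 1); it completes at step 2 below.
No smaller set exists: with zero aborts the deadlock remains.
One survivor order: T6, T2, T3, T9. Verifying each step (post-abort pool first):
  pool = (3, 2, 2)
  run T6 (needs (0, 1, 1), free (3, 2, 2)); after release of (1, 1, 3) the pool is (4, 3, 5)
  run T2 (needs (4, 2, 2), free (4, 3, 5)); after release of (3, 2, 1) the pool is (7, 5, 6)
  run T3 (needs (2, 3, 3), free (7, 5, 6)); after release of (0, 0, 2) the pool is (7, 5, 8)
  run T9 (needs (4, 0, 2), free (7, 5, 8)); after release of (2, 3, 0) the pool is (9, 8, 8)


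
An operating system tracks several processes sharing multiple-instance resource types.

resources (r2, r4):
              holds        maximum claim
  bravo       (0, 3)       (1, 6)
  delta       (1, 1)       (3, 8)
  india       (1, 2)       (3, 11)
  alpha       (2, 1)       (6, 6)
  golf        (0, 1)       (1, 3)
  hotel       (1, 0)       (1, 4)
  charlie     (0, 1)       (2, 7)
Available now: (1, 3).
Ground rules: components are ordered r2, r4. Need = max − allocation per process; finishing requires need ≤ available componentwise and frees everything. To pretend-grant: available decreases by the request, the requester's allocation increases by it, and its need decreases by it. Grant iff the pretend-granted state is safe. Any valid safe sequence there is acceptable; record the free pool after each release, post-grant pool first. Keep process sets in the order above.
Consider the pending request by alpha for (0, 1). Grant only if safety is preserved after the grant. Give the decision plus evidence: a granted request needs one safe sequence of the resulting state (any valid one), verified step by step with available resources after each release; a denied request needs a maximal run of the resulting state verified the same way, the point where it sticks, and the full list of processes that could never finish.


DENY. Granting would leave the state unsafe.
Key observation: after golf, bravo, hotel, charlie, delta the pool peaks at (3, 8), and each blocked process is short somewhere: india on r4; alpha on r2.
On the post-grant state, golf, bravo, hotel, charlie, delta is a maximal run — nothing extends it. Check, step by step:
  pool = (1, 2)
  run golf (needs (1, 2), free (1, 2)); after release of (0, 1) the pool is (1, 3)
  run bravo (needs (1, 3), free (1, 3)); after release of (0, 3) the pool is (1, 6)
  run hotel (needs (0, 4), free (1, 6)); after release of (1, 0) the pool is (2, 6)
  run charlie (needs (2, 6), free (2, 6)); after release of (0, 1) the pool is (2, 7)
  run delta (needs (2, 7), free (2, 7)); after release of (1, 1) the pool is (3, 8)
  india cannot run: need (2, 9) vs free (3, 8) (insufficient r4)
  alpha cannot run: need (4, 4) vs free (3, 8) (insufficient r2)
Post-grant, the permanently blocked set is india and alpha.


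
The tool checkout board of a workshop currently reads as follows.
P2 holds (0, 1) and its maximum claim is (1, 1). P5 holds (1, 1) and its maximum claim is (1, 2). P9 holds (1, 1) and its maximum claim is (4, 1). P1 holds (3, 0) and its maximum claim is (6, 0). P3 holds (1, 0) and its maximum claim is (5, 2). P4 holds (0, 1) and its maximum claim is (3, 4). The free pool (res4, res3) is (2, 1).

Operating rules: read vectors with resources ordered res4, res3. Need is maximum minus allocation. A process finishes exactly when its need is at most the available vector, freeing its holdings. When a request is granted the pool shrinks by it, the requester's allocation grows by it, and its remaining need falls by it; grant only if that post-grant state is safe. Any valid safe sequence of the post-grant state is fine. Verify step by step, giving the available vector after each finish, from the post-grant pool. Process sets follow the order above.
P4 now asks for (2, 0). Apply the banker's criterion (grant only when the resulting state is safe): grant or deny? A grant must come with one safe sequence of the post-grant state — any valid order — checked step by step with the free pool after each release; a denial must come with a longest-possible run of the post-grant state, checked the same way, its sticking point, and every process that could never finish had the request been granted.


GRANT: granting preserves safety; a valid post-grant sequence is P5, P2, P4, P1, P9, P3.
Key observation: with (0, 1) left after the transfer, P5 can run at once — the state stays safe.
Verifying the post-grant state step by step:
  pool = (0, 1)
  P5: need (0, 1) fits (0, 1); releases (1, 1), pool now (1, 2)
  P2: need (1, 0) fits (1, 2); releases (0, 1), pool now (1, 3)
  P4: need (1, 3) fits (1, 3); releases (2, 1), pool now (3, 4)
  P1: need (3, 0) fits (3, 4); releases (3, 0), pool now (6, 4)
  P9: need (3, 0) fits (6, 4); releases (1, 1), pool now (7, 5)
  P3: need (4, 2) fits (7, 5); releases (1, 0), pool now (8, 5)


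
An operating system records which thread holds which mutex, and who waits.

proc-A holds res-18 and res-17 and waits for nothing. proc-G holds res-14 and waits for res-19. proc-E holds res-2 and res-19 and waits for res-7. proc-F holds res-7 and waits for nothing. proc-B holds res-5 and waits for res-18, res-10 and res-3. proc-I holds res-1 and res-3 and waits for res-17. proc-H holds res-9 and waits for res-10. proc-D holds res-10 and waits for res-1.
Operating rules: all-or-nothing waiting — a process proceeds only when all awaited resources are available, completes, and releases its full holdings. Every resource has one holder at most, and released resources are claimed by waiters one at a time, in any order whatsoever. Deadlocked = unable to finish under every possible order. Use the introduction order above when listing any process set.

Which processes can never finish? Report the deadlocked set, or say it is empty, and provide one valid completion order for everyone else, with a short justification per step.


The deadlocked set is empty.
Key observation: the waits form no ring: some process can always run, and its releases unblock the others one by one.
A valid finishing order for the others: proc-F, proc-E, proc-A, proc-I, proc-D, proc-B, proc-G, proc-H.
Step-by-step check:
  proc-F waits on nothing -> runs at once and releases res-7
  run proc-E (all its waits — res-7 — are resolved); releases res-2 and res-19
  proc-A waits on nothing -> runs at once and releases res-18 and res-17
  run proc-I (all its waits — res-17 — are resolved); releases res-1 and res-3
  run proc-D (all its waits — res-1 — are resolved); releases res-10
  run proc-B (all its waits — res-18, res-10 and res-3 — are resolved); releases res-5
  run proc-G (all its waits — res-19 — are resolved); releases res-14
  run proc-H (all its waits — res-10 — are resolved); releases res-9


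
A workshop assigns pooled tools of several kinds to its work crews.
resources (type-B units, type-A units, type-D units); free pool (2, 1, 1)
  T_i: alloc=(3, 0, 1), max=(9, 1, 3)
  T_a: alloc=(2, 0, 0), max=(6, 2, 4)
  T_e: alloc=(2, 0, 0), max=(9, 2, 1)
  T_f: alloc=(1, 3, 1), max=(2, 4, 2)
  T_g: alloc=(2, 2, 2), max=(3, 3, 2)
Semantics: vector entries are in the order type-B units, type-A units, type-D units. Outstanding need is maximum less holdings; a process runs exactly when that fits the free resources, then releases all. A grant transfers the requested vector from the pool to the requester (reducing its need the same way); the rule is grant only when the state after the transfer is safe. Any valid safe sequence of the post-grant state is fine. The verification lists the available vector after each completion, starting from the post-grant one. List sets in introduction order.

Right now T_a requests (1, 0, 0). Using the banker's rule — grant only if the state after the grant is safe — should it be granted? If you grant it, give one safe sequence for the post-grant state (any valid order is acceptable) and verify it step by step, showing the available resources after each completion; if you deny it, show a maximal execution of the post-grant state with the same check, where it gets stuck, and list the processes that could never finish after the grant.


GRANT. The post-grant state is safe; one safe sequence: T_f, T_g, T_a, T_i, T_e.
Key observation: post-grant, (1, 1, 1) remains, and an order beginning with T_f completes everyone.
Check on the post-grant state, step by step:
  pool = (1, 1, 1)
  T_f needs (1, 1, 1) <= (1, 1, 1) -> finishes; pool += (1, 3, 1) = (2, 4, 2)
  T_g needs (1, 1, 0) <= (2, 4, 2) -> finishes; pool += (2, 2, 2) = (4, 6, 4)
  T_a needs (3, 2, 4) <= (4, 6, 4) -> finishes; pool += (3, 0, 0) = (7, 6, 4)
  T_i needs (6, 1, 2) <= (7, 6, 4) -> finishes; pool += (3, 0, 1) = (10, 6, 5)
  T_e needs (7, 2, 1) <= (10, 6, 5) -> finishes; pool += (2, 0, 0) = (12, 6, 5)


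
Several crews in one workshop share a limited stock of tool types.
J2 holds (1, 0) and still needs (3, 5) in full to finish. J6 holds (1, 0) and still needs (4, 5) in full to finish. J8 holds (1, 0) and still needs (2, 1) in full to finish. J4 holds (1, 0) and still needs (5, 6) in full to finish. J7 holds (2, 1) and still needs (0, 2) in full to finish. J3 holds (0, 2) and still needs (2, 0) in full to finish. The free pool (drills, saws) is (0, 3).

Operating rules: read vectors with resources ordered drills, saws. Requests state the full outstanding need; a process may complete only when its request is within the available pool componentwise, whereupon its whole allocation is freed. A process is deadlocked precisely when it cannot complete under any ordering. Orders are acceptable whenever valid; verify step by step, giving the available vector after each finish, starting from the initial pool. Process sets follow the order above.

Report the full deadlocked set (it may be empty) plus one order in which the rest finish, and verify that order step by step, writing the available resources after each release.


No process is deadlocked.
Key observation: the pool covers J7 at once, and every later process fits after earlier releases.
One completion order for the rest: J7, J3, J8, J2, J6, J4. Verifying each step:
  pool = (0, 3)
  J7 needs (0, 2) <= (0, 3) -> finishes; pool += (2, 1) = (2, 4)
  J3 needs (2, 0) <= (2, 4) -> finishes; pool += (0, 2) = (2, 6)
  J8 needs (2, 1) <= (2, 6) -> finishes; pool += (1, 0) = (3, 6)
  J2 needs (3, 5) <= (3, 6) -> finishes; pool += (1, 0) = (4, 6)
  J6 needs (4, 5) <= (4, 6) -> finishes; pool += (1, 0) = (5, 6)
  J4 needs (5, 6) <= (5, 6) -> finishes; pool += (1, 0) = (6, 6)


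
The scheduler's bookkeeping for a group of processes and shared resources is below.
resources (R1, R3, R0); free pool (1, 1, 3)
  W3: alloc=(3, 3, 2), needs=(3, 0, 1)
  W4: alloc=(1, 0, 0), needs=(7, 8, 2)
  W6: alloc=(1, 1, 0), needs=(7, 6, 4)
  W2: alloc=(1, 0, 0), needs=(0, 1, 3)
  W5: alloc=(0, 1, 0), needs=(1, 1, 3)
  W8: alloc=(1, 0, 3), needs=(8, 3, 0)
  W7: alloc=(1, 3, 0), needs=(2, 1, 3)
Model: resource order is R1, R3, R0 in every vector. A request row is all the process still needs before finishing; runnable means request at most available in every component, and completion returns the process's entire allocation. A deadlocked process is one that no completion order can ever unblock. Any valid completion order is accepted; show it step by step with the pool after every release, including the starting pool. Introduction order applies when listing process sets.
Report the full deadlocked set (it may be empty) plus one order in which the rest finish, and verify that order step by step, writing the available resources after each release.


Deadlocked: W4, W6 and W8.
Key observation: the wall is R1: completing W5, W2, W7, W3 brings the pool only to (6, 8, 5), and all the rest need more.
One completion order for the rest: W5, W2, W7, W3. Check, step by step:
  pool = (1, 1, 3)
  W5: need (1, 1, 3) fits (1, 1, 3); releases (0, 1, 0), pool now (1, 2, 3)
  W2: need (0, 1, 3) fits (1, 2, 3); releases (1, 0, 0), pool now (2, 2, 3)
  W7: need (2, 1, 3) fits (2, 2, 3); releases (1, 3, 0), pool now (3, 5, 3)
  W3: need (3, 0, 1) fits (3, 5, 3); releases (3, 3, 2), pool now (6, 8, 5)
The blocked processes can never fit:
  W4 cannot run: need (7, 8, 2) vs free (6, 8, 5) (insufficient R1)
  W6 cannot run: need (7, 6, 4) vs free (6, 8, 5) (insufficient R1)
  W8 cannot run: need (8, 3, 0) vs free (6, 8, 5) (insufficient R1)


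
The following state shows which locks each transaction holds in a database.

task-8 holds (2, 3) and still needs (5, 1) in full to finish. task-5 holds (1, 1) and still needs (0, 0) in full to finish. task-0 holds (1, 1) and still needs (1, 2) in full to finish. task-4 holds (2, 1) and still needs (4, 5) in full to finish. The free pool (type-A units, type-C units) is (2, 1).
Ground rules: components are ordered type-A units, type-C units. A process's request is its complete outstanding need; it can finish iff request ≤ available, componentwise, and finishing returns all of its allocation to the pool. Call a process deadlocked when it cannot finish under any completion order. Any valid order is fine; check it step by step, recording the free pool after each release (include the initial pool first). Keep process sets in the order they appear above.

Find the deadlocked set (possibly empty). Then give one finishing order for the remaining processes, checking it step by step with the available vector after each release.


The deadlocked set is task-8 and task-4.
Key observation: after task-5, task-0 the pool peaks at (4, 3), and each blocked process is short somewhere: task-8 on type-A units; task-4 on type-C units.
A valid finishing order for the others: task-5, task-0. Walking it through:
  pool = (2, 1)
  task-5 needs (0, 0) <= (2, 1) -> finishes; pool += (1, 1) = (3, 2)
  task-0 needs (1, 2) <= (3, 2) -> finishes; pool += (1, 1) = (4, 3)
The blocked processes can never fit:
  task-8 cannot run: need (5, 1) vs free (4, 3) (insufficient type-A units)
  task-4 cannot run: need (4, 5) vs free (4, 3) (insufficient type-C units)


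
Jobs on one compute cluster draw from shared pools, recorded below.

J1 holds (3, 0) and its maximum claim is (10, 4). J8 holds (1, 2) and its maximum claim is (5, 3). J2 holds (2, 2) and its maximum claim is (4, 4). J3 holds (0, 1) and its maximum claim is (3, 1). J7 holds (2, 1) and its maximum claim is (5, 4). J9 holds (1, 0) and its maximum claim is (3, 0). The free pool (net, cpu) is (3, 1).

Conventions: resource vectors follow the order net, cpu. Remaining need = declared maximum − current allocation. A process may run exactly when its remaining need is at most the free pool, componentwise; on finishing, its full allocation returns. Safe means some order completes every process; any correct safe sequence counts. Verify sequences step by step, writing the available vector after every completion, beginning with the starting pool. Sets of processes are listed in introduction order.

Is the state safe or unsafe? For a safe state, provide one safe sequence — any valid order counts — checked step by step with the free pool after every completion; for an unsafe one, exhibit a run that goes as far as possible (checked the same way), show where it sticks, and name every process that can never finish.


SAFE. One safe sequence: J9, J8, J2, J3, J7, J1.
Key observation: reading the order forward, J8 is the first process whose need (4, 1) meets the free pool (4, 1) exactly on a resource it requests.
Check, step by step:
  pool = (3, 1)
  J9 needs (2, 0) <= (3, 1) -> finishes; pool += (1, 0) = (4, 1)
  J8 needs (4, 1) <= (4, 1) -> finishes; pool += (1, 2) = (5, 3)
  J2 needs (2, 2) <= (5, 3) -> finishes; pool += (2, 2) = (7, 5)
  J3 needs (3, 0) <= (7, 5) -> finishes; pool += (0, 1) = (7, 6)
  J7 needs (3, 3) <= (7, 6) -> finishes; pool += (2, 1) = (9, 7)
  J1 needs (7, 4) <= (9, 7) -> finishes; pool += (3, 0) = (12, 7)


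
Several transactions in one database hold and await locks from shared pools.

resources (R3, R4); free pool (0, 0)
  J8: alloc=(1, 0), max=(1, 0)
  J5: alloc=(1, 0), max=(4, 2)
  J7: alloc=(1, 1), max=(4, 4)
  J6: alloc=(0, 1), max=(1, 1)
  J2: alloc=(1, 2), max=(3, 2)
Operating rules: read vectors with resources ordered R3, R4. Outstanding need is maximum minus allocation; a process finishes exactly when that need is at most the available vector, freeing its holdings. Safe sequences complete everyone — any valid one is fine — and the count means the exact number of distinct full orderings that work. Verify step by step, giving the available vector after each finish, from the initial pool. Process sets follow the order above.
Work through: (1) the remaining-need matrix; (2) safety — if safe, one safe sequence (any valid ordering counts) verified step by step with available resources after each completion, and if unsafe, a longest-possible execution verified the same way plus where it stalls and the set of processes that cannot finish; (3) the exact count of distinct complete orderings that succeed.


(1) Outstanding need per process (order R3, R4):
  J8: (0, 0)
  J5: (3, 2)
  J7: (3, 3)
  J6: (1, 0)
  J2: (2, 0)
(2) UNSAFE — no complete ordering exists.
Key observation: the pool after J8, J6 is (1, 1); every surviving request exceeds it in R3, so progress ends there.
Going as far as possible: J8, J6; after that, nothing fits. Check, step by step:
  pool = (0, 0)
  J8 needs (0, 0) <= (0, 0) -> finishes; pool += (1, 0) = (1, 0)
  J6 needs (1, 0) <= (1, 0) -> finishes; pool += (0, 1) = (1, 1)
  blocked: J5 wants (3, 2), pool (1, 1) — not enough R3 and R4
  blocked: J7 wants (3, 3), pool (1, 1) — not enough R3 and R4
  blocked: J2 wants (2, 0), pool (1, 1) — not enough R3
Processes that can never finish: J5, J7 and J2.
(3) Exactly 0 of the possible complete orderings are safe sequences.


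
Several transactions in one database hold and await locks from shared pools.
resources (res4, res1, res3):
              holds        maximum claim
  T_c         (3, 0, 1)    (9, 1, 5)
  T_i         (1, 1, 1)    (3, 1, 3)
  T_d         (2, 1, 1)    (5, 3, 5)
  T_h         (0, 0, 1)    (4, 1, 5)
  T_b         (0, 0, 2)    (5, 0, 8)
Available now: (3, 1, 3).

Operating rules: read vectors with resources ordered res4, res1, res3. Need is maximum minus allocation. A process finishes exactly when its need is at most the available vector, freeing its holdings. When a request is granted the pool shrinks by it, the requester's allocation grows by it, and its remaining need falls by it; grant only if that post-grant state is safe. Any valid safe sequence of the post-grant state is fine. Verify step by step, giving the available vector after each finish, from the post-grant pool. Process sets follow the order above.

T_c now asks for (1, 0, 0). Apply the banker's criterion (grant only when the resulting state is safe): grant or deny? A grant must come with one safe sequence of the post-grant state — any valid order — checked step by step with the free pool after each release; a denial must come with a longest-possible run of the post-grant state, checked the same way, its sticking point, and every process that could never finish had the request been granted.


GRANT — the state after the grant stays safe, e.g. via T_i, T_d, T_c, T_b, T_h.
Key observation: post-grant, (2, 1, 3) remains, and an order beginning with T_i completes everyone.
Verifying the post-grant state step by step:
  pool = (2, 1, 3)
  T_i needs (2, 0, 2) <= (2, 1, 3) -> finishes; pool += (1, 1, 1) = (3, 2, 4)
  T_d needs (3, 2, 4) <= (3, 2, 4) -> finishes; pool += (2, 1, 1) = (5, 3, 5)
  T_c needs (5, 1, 4) <= (5, 3, 5) -> finishes; pool += (4, 0, 1) = (9, 3, 6)
  T_b needs (5, 0, 6) <= (9, 3, 6) -> finishes; pool += (0, 0, 2) = (9, 3, 8)
  T_h needs (4, 1, 4) <= (9, 3, 8) -> finishes; pool += (0, 0, 1) = (9, 3, 9)


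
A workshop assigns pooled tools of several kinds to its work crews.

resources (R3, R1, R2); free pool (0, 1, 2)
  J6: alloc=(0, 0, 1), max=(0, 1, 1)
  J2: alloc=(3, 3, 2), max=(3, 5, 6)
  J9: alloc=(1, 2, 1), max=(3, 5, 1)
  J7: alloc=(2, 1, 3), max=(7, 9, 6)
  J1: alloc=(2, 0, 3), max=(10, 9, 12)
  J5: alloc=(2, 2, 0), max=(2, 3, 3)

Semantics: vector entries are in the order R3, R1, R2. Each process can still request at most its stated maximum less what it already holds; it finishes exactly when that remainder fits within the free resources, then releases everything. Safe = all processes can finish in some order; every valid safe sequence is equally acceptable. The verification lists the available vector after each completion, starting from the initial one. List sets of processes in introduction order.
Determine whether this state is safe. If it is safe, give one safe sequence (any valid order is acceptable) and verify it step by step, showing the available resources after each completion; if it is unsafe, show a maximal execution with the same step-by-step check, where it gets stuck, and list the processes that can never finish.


SAFE. One safe sequence: J6, J5, J9, J2, J7, J1.
Key observation: J6 marks the first exact bind of the order: its need (0, 1, 0) fits the free (0, 1, 2) with zero slack on a requested resource.
Walking it through:
  pool = (0, 1, 2)
  run J6 (needs (0, 1, 0), free (0, 1, 2)); after release of (0, 0, 1) the pool is (0, 1, 3)
  run J5 (needs (0, 1, 3), free (0, 1, 3)); after release of (2, 2, 0) the pool is (2, 3, 3)
  run J9 (needs (2, 3, 0), free (2, 3, 3)); after release of (1, 2, 1) the pool is (3, 5, 4)
  run J2 (needs (0, 2, 4), free (3, 5, 4)); after release of (3, 3, 2) the pool is (6, 8, 6)
  run J7 (needs (5, 8, 3), free (6, 8, 6)); after release of (2, 1, 3) the pool is (8, 9, 9)
  run J1 (needs (8, 9, 9), free (8, 9, 9)); after release of (2, 0, 3) the pool is (10, 9, 12)


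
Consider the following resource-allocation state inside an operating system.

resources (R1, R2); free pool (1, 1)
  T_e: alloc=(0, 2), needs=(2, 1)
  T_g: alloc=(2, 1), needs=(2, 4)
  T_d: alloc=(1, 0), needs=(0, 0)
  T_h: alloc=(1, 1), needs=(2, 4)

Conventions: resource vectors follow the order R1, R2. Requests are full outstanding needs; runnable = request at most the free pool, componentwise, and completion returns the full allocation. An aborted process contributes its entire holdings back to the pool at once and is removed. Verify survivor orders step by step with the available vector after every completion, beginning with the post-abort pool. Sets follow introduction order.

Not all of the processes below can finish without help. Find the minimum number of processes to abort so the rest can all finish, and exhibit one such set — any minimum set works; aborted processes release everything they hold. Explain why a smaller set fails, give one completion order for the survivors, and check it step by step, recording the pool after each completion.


The answer: abort T_h.
Key observation: no ordering could ever have run T_g before the abort of T_h; with (1, 1) back in the pool it fits at step 2.
Why nothing smaller works: aborting no one leaves the state deadlocked as given.
Survivors finish in the order: T_e, T_g, T_d. Verifying each step (pool after the aborts first):
  pool = (2, 2)
  run T_e (needs (2, 1), free (2, 2)); after release of (0, 2) the pool is (2, 4)
  run T_g (needs (2, 4), free (2, 4)); after release of (2, 1) the pool is (4, 5)
  run T_d (needs (0, 0), free (4, 5)); after release of (1, 0) the pool is (5, 5)


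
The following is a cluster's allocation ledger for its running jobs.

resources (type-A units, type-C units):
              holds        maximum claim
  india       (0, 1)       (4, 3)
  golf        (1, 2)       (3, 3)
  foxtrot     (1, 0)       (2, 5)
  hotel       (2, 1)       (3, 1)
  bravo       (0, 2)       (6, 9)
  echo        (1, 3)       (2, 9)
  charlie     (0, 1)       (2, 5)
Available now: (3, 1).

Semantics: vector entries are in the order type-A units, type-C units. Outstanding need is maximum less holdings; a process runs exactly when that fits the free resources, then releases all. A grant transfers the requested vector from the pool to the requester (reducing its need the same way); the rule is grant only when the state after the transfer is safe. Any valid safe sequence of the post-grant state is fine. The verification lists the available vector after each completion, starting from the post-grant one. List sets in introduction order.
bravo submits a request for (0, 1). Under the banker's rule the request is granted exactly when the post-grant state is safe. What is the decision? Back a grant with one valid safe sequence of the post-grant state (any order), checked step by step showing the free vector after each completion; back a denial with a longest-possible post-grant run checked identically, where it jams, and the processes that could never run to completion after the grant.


DENY: after the grant no complete ordering would exist.
Key observation: after hotel, golf, india, charlie, foxtrot complete, (7, 5) is the best the pool ever gets, yet each leftover process wants more type-C units.
After a pretend grant, a maximal execution: hotel, golf, india, charlie, foxtrot — then nothing else fits. Step-by-step check:
  pool = (3, 0)
  hotel needs (1, 0) <= (3, 0) -> finishes; pool += (2, 1) = (5, 1)
  golf needs (2, 1) <= (5, 1) -> finishes; pool += (1, 2) = (6, 3)
  india needs (4, 2) <= (6, 3) -> finishes; pool += (0, 1) = (6, 4)
  charlie needs (2, 4) <= (6, 4) -> finishes; pool += (0, 1) = (6, 5)
  foxtrot needs (1, 5) <= (6, 5) -> finishes; pool += (1, 0) = (7, 5)
  bravo still needs (6, 6) but only (7, 5) is free — short on type-C units
  echo still needs (1, 6) but only (7, 5) is free — short on type-C units
Post-grant, the permanently blocked set is bravo and echo.


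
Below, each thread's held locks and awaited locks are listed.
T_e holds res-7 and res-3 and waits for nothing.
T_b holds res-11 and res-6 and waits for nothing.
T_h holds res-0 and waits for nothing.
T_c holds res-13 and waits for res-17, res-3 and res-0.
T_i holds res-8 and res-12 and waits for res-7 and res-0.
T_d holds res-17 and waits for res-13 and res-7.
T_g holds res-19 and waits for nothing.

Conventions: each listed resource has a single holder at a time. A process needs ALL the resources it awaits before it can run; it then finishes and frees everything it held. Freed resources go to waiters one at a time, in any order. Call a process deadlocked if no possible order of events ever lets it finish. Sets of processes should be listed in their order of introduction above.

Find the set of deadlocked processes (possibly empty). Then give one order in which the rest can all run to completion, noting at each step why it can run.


The deadlocked set is T_c and T_d.
Key observation: T_c -> T_d -> T_c is a circular wait — nothing in it can go first; no other process is dragged down with it.
A valid finishing order for the others: T_b, T_e, T_g, T_h, T_i.
Step-by-step check:
  run T_b (it waits on nothing); releases res-11 and res-6
  run T_e (it waits on nothing); releases res-7 and res-3
  run T_g (it waits on nothing); releases res-19
  run T_h (it waits on nothing); releases res-0
  run T_i (all its waits — res-7 and res-0 — are resolved); releases res-8 and res-12


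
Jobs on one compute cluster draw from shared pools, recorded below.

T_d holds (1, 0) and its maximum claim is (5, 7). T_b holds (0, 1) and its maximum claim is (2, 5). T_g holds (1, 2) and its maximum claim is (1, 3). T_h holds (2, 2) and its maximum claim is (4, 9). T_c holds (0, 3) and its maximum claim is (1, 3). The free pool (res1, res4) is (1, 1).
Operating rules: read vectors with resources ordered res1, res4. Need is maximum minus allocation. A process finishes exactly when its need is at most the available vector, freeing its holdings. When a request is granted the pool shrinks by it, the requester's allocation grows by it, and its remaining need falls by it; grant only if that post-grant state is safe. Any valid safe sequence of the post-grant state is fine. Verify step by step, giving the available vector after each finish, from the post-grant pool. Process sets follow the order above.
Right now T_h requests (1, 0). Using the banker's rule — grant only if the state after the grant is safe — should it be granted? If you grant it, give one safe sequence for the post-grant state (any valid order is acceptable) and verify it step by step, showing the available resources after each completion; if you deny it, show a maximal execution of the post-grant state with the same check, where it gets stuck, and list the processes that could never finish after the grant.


DENY — the pretend-granted state is unsafe.
Key observation: after T_g, T_c the pool peaks at (1, 6), and each blocked process is short somewhere: T_d on res1, res4; T_b on res1; T_h on res4.
Pretend the grant happened; the run T_g, T_c goes as far as possible. Walking it through:
  pool = (0, 1)
  T_g needs (0, 1) <= (0, 1) -> finishes; pool += (1, 2) = (1, 3)
  T_c needs (1, 0) <= (1, 3) -> finishes; pool += (0, 3) = (1, 6)
  T_d cannot run: need (4, 7) vs free (1, 6) (insufficient res1 and res4)
  T_b cannot run: need (2, 4) vs free (1, 6) (insufficient res1)
  T_h cannot run: need (1, 7) vs free (1, 6) (insufficient res4)
Post-grant, the permanently blocked set is T_d, T_b and T_h.


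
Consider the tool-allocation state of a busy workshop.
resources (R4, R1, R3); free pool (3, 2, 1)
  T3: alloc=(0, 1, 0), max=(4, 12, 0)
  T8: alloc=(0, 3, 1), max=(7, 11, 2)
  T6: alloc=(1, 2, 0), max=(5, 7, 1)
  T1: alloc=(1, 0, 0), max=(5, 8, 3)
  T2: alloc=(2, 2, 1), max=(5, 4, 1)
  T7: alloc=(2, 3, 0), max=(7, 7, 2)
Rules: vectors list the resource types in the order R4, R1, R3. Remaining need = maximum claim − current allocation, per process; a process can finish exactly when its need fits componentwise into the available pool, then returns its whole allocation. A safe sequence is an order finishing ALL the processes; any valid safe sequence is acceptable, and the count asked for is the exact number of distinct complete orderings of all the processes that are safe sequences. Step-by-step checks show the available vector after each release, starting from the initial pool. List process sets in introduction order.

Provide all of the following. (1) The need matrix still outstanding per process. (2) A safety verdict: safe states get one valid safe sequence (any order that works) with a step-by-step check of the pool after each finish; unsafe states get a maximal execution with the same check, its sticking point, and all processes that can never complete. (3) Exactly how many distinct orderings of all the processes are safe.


(1) Need matrix, components ordered R4, R1, R3:
  T3: (4, 11, 0)
  T8: (7, 8, 1)
  T6: (4, 5, 1)
  T1: (4, 8, 3)
  T2: (3, 2, 0)
  T7: (5, 4, 2)
(2) The state is SAFE; one workable sequence: T2, T7, T6, T8, T3, T1.
Key observation: T2 is the earliest step where a requested resource binds exactly: need (3, 2, 0), pool (3, 2, 1) at its turn.
Verifying each step:
  pool = (3, 2, 1)
  run T2 (needs (3, 2, 0), free (3, 2, 1)); after release of (2, 2, 1) the pool is (5, 4, 2)
  run T7 (needs (5, 4, 2), free (5, 4, 2)); after release of (2, 3, 0) the pool is (7, 7, 2)
  run T6 (needs (4, 5, 1), free (7, 7, 2)); after release of (1, 2, 0) the pool is (8, 9, 2)
  run T8 (needs (7, 8, 1), free (8, 9, 2)); after release of (0, 3, 1) the pool is (8, 12, 3)
  run T3 (needs (4, 11, 0), free (8, 12, 3)); after release of (0, 1, 0) the pool is (8, 13, 3)
  run T1 (needs (4, 8, 3), free (8, 13, 3)); after release of (1, 0, 0) the pool is (9, 13, 3)
(3) Precisely 2 of the possible complete orderings are safe sequences.


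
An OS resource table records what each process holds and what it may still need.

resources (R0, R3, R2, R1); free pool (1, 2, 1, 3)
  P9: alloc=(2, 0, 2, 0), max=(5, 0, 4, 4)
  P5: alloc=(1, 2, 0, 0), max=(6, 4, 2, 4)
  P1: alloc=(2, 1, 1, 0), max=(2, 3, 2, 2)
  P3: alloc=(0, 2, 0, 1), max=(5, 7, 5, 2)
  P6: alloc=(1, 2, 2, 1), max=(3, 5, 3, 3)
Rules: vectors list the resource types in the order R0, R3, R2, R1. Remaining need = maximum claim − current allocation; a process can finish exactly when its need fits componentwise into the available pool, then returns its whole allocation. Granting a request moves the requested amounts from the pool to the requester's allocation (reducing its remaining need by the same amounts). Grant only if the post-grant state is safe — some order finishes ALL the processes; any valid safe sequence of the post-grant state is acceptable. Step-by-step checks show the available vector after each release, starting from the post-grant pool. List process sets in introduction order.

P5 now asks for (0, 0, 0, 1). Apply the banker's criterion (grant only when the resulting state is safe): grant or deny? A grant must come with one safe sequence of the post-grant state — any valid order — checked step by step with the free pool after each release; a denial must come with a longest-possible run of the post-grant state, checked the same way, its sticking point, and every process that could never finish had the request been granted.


DENY. Granting would leave the state unsafe.
Key observation: after P1, P6 the pool peaks at (4, 5, 4, 3), and each blocked process is short somewhere: P9 on R1; P5 on R0; P3 on R0, R2.
Pretend the grant happened; the run P1, P6 goes as far as possible. Walking it through:
  pool = (1, 2, 1, 2)
  P1 needs (0, 2, 1, 2) <= (1, 2, 1, 2) -> finishes; pool += (2, 1, 1, 0) = (3, 3, 2, 2)
  P6 needs (2, 3, 1, 2) <= (3, 3, 2, 2) -> finishes; pool += (1, 2, 2, 1) = (4, 5, 4, 3)
  blocked: P9 wants (3, 0, 2, 4), pool (4, 5, 4, 3) — not enough R1
  blocked: P5 wants (5, 2, 2, 3), pool (4, 5, 4, 3) — not enough R0
  blocked: P3 wants (5, 5, 5, 1), pool (4, 5, 4, 3) — not enough R0 and R2
Had the request been granted, P9, P5 and P3 could never finish.


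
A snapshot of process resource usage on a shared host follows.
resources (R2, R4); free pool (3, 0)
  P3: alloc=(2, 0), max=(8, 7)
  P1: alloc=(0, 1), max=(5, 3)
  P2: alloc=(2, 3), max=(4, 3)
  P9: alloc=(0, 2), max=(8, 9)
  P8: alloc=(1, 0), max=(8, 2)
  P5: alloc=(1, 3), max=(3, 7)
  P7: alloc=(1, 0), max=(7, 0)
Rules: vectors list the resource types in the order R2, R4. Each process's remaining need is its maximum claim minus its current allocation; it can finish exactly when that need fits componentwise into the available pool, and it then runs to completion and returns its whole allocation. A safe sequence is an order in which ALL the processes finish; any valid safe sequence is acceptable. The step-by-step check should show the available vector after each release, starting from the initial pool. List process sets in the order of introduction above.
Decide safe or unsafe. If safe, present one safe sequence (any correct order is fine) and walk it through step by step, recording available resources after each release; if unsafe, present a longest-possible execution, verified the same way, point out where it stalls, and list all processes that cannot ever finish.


SAFE, for example via the order P2, P1, P5, P3, P8, P7, P9.
Key observation: P1 is the earliest step where a requested resource binds exactly: need (5, 2), pool (5, 3) at its turn.
Check, step by step:
  pool = (3, 0)
  run P2 (needs (2, 0), free (3, 0)); after release of (2, 3) the pool is (5, 3)
  run P1 (needs (5, 2), free (5, 3)); after release of (0, 1) the pool is (5, 4)
  run P5 (needs (2, 4), free (5, 4)); after release of (1, 3) the pool is (6, 7)
  run P3 (needs (6, 7), free (6, 7)); after release of (2, 0) the pool is (8, 7)
  run P8 (needs (7, 2), free (8, 7)); after release of (1, 0) the pool is (9, 7)
  run P7 (needs (6, 0), free (9, 7)); after release of (1, 0) the pool is (10, 7)
  run P9 (needs (8, 7), free (10, 7)); after release of (0, 2) the pool is (10, 9)


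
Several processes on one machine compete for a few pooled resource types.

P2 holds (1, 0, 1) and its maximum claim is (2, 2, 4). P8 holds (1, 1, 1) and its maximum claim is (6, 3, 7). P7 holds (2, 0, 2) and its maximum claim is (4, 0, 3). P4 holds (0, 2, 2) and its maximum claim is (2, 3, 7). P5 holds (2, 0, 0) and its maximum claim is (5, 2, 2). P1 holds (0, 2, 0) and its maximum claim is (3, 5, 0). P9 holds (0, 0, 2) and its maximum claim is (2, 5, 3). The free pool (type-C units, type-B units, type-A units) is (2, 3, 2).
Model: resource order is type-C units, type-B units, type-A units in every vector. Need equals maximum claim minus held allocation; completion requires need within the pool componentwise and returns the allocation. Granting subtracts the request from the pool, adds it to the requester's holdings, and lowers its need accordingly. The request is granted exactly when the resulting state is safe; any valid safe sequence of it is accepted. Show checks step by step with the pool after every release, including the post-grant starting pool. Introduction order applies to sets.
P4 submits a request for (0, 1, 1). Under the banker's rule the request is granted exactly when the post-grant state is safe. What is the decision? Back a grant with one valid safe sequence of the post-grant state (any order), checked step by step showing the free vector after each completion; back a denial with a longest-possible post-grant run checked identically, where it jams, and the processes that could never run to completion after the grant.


GRANT — the state after the grant stays safe, e.g. via P7, P2, P4, P8, P9, P5, P1.
Key observation: with (2, 2, 1) left after the transfer, P7 can run at once — the state stays safe.
Step-by-step check of the post-grant state:
  pool = (2, 2, 1)
  run P7 (needs (2, 0, 1), free (2, 2, 1)); after release of (2, 0, 2) the pool is (4, 2, 3)
  run P2 (needs (1, 2, 3), free (4, 2, 3)); after release of (1, 0, 1) the pool is (5, 2, 4)
  run P4 (needs (2, 0, 4), free (5, 2, 4)); after release of (0, 3, 3) the pool is (5, 5, 7)
  run P8 (needs (5, 2, 6), free (5, 5, 7)); after release of (1, 1, 1) the pool is (6, 6, 8)
  run P9 (needs (2, 5, 1), free (6, 6, 8)); after release of (0, 0, 2) the pool is (6, 6, 10)
  run P5 (needs (3, 2, 2), free (6, 6, 10)); after release of (2, 0, 0) the pool is (8, 6, 10)
  run P1 (needs (3, 3, 0), free (8, 6, 10)); after release of (0, 2, 0) the pool is (8, 8, 10)


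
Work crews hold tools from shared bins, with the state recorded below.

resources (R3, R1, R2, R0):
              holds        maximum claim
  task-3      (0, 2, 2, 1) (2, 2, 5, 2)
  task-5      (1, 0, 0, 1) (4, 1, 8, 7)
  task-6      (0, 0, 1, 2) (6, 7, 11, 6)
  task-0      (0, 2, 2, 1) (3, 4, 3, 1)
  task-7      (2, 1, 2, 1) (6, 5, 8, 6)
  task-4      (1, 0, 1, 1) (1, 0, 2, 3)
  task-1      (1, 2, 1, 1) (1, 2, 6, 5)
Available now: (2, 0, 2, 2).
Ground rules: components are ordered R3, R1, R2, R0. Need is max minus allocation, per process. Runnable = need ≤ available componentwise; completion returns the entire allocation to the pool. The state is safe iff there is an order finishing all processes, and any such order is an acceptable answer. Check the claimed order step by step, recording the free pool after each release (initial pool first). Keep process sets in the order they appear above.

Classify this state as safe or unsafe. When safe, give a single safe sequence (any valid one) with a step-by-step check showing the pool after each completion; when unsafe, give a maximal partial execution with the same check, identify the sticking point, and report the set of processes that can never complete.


The state is SAFE; one workable sequence: task-4, task-3, task-1, task-7, task-0, task-6, task-5.
Key observation: the order's first zero-slack moment is task-4 ((0, 0, 1, 2) needed, (2, 0, 2, 2) free — a requested resource with nothing to spare).
Check, step by step:
  pool = (2, 0, 2, 2)
  task-4: need (0, 0, 1, 2) fits (2, 0, 2, 2); releases (1, 0, 1, 1), pool now (3, 0, 3, 3)
  task-3: need (2, 0, 3, 1) fits (3, 0, 3, 3); releases (0, 2, 2, 1), pool now (3, 2, 5, 4)
  task-1: need (0, 0, 5, 4) fits (3, 2, 5, 4); releases (1, 2, 1, 1), pool now (4, 4, 6, 5)
  task-7: need (4, 4, 6, 5) fits (4, 4, 6, 5); releases (2, 1, 2, 1), pool now (6, 5, 8, 6)
  task-0: need (3, 2, 1, 0) fits (6, 5, 8, 6); releases (0, 2, 2, 1), pool now (6, 7, 10, 7)
  task-6: need (6, 7, 10, 4) fits (6, 7, 10, 7); releases (0, 0, 1, 2), pool now (6, 7, 11, 9)
  task-5: need (3, 1, 8, 6) fits (6, 7, 11, 9); releases (1, 0, 0, 1), pool now (7, 7, 11, 10)
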